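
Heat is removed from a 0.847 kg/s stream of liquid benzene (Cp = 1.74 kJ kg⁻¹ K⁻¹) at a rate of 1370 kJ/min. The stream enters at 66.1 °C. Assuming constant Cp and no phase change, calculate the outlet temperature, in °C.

T_out = 50.6 °C

Q = 1370 kJ/min = 22.833 kJ/s
ΔT = Q/(ṁ·Cp) = 22.833/(0.847×1.74) = 15.493 K
T_out = 66.1 − 15.493 = 50.607 °C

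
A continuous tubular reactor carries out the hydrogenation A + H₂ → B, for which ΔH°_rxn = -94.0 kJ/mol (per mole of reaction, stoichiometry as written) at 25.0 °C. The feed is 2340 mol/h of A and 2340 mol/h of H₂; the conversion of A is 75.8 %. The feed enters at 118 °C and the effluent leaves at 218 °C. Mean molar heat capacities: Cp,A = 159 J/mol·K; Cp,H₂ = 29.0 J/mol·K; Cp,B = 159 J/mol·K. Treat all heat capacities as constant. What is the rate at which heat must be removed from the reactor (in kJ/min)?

Extent of reaction ξ = 0.758 × 2340 = 1773.7 mol/h
Reaction term: ξ·ΔH°_rxn = 1773.7 × -94.0 = -166730 kJ/h
Sensible, feed 118→25 °C: -40913 kJ/h
Outlet flows (mol/h): A 566.28, H₂ 566.28, B 1773.7
Sensible, products 25→218 °C: 74977 kJ/h
Q = ΔH = -132670 kJ/h = -36.851 kW
Heat removed = 2211.1 kJ/min

Q_out = 2210 kJ/min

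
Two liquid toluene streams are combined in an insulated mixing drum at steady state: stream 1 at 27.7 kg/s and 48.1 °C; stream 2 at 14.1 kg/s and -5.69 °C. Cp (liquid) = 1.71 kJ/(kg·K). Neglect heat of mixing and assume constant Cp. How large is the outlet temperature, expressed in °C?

T_out = 30.0 °C

No heat crosses the boundary, so H_out = H_in.
Σ ṁᵢCp,ᵢTᵢ = 27.7×1.71×48.1 + 14.1×1.71×-5.69 = 2141.2
Σ ṁᵢCp,ᵢ = 27.7×1.71 + 14.1×1.71 = 71.478
T_out = 2141.2 / 71.478 = 29.956 °C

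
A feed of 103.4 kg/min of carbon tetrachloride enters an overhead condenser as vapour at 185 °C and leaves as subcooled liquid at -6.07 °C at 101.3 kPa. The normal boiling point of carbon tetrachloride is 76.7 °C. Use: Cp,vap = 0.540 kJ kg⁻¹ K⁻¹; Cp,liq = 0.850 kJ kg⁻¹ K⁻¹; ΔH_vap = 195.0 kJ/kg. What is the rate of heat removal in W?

Q_c = 558000 W

vapour 185→76.7 °C: -58.482 kJ/kg
condensation at 76.7 °C: -195 kJ/kg
liquid 76.7→-6.07 °C: -70.355 kJ/kg
Δh = -58.482 + -195 + -70.355 = -323.84 kJ/kg
Q = ṁ·Δh = 103.4 kg/min × -323.84 kJ/kg = -33485 kJ/min
|Q| = 558.08 kW = 558080 W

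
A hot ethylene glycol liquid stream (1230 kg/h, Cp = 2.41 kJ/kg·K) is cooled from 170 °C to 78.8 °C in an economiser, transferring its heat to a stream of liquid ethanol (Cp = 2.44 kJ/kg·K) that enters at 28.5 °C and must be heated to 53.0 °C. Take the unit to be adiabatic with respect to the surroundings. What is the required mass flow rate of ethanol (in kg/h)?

ṁ_c = 4520 kg/h

Heat released by hot stream: Q = 1230 × 2.41 × (170 − 78.8) = 270340 kJ/h
Energy balance on cold side (adiabatic exchanger): Q = ṁ_c·Cp_c·(T_c,out − T_c,in)
ṁ_c = 270340 / [2.44 × (53.0 − 28.5)] = 4522.3 kg/h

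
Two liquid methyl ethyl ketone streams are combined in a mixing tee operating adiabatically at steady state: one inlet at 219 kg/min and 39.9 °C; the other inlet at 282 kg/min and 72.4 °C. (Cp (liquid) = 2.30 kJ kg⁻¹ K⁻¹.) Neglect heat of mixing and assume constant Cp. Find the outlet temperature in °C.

Adiabatic, steady state ⇒ Σ ṁᵢCp,ᵢ(T_out − Tᵢ) = 0
T_out = Σ ṁᵢCp,ᵢTᵢ / Σ ṁᵢCp,ᵢ
      = 67056 / 1152.3 = 58.193 °C

T_out = 58.2 °C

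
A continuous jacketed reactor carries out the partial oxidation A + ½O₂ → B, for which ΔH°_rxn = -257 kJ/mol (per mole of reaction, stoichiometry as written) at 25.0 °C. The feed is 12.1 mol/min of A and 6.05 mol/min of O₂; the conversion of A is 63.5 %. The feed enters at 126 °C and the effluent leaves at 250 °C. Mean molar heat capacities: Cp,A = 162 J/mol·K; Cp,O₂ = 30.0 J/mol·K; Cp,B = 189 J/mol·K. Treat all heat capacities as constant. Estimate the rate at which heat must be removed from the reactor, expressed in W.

Q_out = 28100 W

Extent of reaction ξ = 0.635 × 12.1 = 7.6835 mol/min
Reaction term: ξ·ΔH°_rxn = 7.6835 × -257 = -1974.7 kJ/min
Sensible, feed 126→25 °C: -216.31 kJ/min
Outlet flows (mol/min): A 4.4165, O₂ 2.2083, B 7.6835
Sensible, products 25→250 °C: 502.63 kJ/min
Q = ΔH = -1688.3 kJ/min = -28.139 kW
Heat removed = 28139 W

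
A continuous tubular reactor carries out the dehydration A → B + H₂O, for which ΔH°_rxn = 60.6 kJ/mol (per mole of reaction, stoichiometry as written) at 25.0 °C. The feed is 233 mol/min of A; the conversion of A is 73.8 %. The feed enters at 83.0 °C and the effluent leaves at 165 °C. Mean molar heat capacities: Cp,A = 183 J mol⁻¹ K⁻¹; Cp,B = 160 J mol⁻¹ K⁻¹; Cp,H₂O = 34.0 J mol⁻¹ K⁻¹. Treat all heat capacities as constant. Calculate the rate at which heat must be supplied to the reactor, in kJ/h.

Q_in = 851000 kJ/h

Extent of reaction ξ = 0.738 × 233 = 171.95 mol/min
Reaction term: ξ·ΔH°_rxn = 171.95 × 60.6 = 10420 kJ/min
Sensible, feed 83.0→25 °C: -2473.1 kJ/min
Outlet flows (mol/min): A 61.046, B 171.95, H₂O 171.95
Sensible, products 25→165 °C: 6234.3 kJ/min
Q = ΔH = 14182 kJ/min = 236.36 kW
Heat supplied = 850900 kJ/h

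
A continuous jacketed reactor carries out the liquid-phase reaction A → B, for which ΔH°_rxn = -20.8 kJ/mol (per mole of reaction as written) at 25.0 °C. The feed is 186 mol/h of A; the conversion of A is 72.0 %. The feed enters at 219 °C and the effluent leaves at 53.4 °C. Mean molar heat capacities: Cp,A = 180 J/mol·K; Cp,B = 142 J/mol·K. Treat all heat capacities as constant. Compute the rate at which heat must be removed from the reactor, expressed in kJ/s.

Extent of reaction ξ = 0.720 × 186 = 133.92 mol/h
Reaction term: ξ·ΔH°_rxn = 133.92 × -20.8 = -2785.5 kJ/h
Sensible, feed 219→25 °C: -6495.1 kJ/h
Outlet flows (mol/h): A 52.08, B 133.92
Sensible, products 25→53.4 °C: 806.31 kJ/h
Q = ΔH = -8474.4 kJ/h = -2.354 kW
Heat removed = 2.354 kJ/s

Q_out = 2.35 kJ/s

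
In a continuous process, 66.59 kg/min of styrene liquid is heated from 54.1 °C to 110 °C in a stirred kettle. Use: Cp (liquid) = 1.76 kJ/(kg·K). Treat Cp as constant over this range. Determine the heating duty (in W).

Q = 109000 W

Q = ṁ·Cp·ΔT = 66.59 × 1.76 × (110 − 54.1) = 6551.4 kJ/min
Converting: 6551.4 / 60 s = 109.19 kW
Heating duty = 109190 W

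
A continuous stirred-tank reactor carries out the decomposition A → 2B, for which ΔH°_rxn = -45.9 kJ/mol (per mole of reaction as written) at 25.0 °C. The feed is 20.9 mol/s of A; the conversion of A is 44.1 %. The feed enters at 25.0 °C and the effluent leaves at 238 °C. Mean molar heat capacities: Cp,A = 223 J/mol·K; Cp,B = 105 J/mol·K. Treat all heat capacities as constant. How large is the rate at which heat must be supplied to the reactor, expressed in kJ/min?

Q_in = 32600 kJ/min

Extent of reaction ξ = 0.441 × 20.9 = 9.2169 mol/s
Reaction term: ξ·ΔH°_rxn = 9.2169 × -45.9 = -423.06 kJ/s
Sensible, feed 25.0→25 °C: 0 kJ/s
Outlet flows (mol/s): A 11.683, B 18.434
Sensible, products 25→238 °C: 967.21 kJ/s
Q = ΔH = 544.15 kJ/s = 544.15 kW
Heat supplied = 32649 kJ/min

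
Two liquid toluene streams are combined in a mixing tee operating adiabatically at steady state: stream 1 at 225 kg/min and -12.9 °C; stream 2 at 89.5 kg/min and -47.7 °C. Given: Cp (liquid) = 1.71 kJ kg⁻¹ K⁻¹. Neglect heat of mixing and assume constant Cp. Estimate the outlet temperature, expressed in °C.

Adiabatic, steady state ⇒ Σ ṁᵢCp,ᵢ(T_out − Tᵢ) = 0
Σ ṁᵢCp,ᵢTᵢ = 225×1.71×-12.9 + 89.5×1.71×-47.7 = -12264
Σ ṁᵢCp,ᵢ = 225×1.71 + 89.5×1.71 = 537.79
T_out = -12264 / 537.79 = -22.803 °C

T_out = -22.8 °C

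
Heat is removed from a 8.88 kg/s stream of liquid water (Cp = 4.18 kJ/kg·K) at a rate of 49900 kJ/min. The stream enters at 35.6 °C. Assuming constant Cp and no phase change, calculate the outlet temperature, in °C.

T_out = 13.2 °C

Q = 49900 kJ/min = 831.67 kJ/s
ΔT = Q/(ṁ·Cp) = 831.67/(8.88×4.18) = 22.406 K
T_out = 35.6 − 22.406 = 13.194 °C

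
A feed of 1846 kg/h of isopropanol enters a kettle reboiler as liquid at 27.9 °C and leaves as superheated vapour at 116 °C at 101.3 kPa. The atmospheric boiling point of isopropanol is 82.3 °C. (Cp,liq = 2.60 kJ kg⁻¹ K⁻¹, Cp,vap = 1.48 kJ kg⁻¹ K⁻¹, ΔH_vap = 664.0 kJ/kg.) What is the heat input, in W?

liquid 27.9→82.3 °C: 141.44 kJ/kg
vaporisation at 82.3 °C: 664 kJ/kg
vapour 82.3→116 °C: 49.876 kJ/kg
Δh = 141.44 + 664 + 49.876 = 855.32 kJ/kg
Q = ṁ·Δh = 1846 kg/h × 855.32 kJ/kg = 1.5789e+06 kJ/h
|Q| = 438.59 kW = 438590 W

Q = 439000 W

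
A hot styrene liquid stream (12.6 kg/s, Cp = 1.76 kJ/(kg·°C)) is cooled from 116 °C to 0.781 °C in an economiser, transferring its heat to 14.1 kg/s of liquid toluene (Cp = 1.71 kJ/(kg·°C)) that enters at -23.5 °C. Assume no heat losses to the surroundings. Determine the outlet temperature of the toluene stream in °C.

Heat released by hot stream: Q = 12.6 × 1.76 × (116 − 0.781) = 2555.1 kJ/s
Energy balance on cold side (adiabatic exchanger): Q = ṁ_c·Cp_c·(T_c,out − T_c,in)
T_c,out = -23.5 + 2555.1/(14.1 × 1.71) = 82.472 °C

T_c,out = 82.5 °C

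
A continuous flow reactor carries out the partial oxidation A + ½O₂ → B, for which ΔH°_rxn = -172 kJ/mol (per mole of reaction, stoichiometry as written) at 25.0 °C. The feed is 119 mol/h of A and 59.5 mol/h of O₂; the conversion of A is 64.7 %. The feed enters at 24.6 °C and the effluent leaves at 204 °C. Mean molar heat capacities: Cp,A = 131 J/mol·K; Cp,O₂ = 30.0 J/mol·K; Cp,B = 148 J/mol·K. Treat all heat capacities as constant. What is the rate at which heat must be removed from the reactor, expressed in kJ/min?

Q_out = 168 kJ/min

Extent of reaction ξ = 0.647 × 119 = 76.993 mol/h
Reaction term: ξ·ΔH°_rxn = 76.993 × -172 = -13243 kJ/h
Sensible, feed 24.6→25 °C: 6.9496 kJ/h
Outlet flows (mol/h): A 42.007, O₂ 21.003, B 76.993
Sensible, products 25→204 °C: 3137.5 kJ/h
Q = ΔH = -10098 kJ/h = -2.8051 kW
Heat removed = 168.31 kJ/min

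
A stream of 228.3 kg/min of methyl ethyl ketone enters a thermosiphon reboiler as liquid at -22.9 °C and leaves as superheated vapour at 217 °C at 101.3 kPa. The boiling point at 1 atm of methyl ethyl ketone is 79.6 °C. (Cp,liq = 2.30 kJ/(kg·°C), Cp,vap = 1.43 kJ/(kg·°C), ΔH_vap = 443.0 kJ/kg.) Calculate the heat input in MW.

liquid -22.9→79.6 °C: 235.75 kJ/kg
vaporisation at 79.6 °C: 443 kJ/kg
vapour 79.6→217 °C: 196.48 kJ/kg
Δh = 235.75 + 443 + 196.48 = 875.23 kJ/kg
Q = ṁ·Δh = 228.3 kg/min × 875.23 kJ/kg = 199820 kJ/min
|Q| = 3330.3 kW = 3.3303 MW

Q = 3.33 MW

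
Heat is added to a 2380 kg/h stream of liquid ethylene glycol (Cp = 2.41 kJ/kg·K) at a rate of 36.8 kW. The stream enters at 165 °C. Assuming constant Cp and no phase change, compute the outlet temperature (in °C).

Q = 36.8 kW = 132480 kJ/h
ΔT = Q/(ṁ·Cp) = 132480/(2380×2.41) = 23.097 K
T_out = 165 + 23.097 = 188.1 °C

T_out = 188 °C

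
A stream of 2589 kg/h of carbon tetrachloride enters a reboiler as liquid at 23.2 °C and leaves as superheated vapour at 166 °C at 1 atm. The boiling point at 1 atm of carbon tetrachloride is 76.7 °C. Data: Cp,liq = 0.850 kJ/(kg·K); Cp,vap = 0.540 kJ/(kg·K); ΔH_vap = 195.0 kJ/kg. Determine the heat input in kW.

Q = 208 kW

liquid 23.2→76.7 °C: 45.475 kJ/kg
vaporisation at 76.7 °C: 195 kJ/kg
vapour 76.7→166 °C: 48.222 kJ/kg
Δh = 45.475 + 195 + 48.222 = 288.7 kJ/kg
Q = ṁ·Δh = 2589 kg/h × 288.7 kJ/kg = 747440 kJ/h
|Q| = 207.62 kW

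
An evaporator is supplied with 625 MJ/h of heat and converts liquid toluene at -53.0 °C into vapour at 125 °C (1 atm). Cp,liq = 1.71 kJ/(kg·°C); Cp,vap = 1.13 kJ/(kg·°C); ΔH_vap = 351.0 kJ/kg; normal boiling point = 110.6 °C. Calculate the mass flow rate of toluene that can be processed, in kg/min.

Δh = 1.71×(110.6−-53.0) + 351.0 + 1.13×(125−110.6) = 647.03 kJ/kg
Q = 625 MJ/h = 173.61 kJ/s = 10417 kJ/min
ṁ = Q/Δh = 10417 / 647.03 = 16.099 kg/min

ṁ = 16.1 kg/min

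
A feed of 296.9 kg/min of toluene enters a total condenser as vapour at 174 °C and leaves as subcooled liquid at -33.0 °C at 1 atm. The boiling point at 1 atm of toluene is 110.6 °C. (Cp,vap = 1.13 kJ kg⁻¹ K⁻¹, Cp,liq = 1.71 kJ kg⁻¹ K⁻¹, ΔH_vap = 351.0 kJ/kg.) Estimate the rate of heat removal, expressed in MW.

vapour 174→110.6 °C: -71.642 kJ/kg
condensation at 110.6 °C: -351 kJ/kg
liquid 110.6→-33.0 °C: -245.56 kJ/kg
Δh = -71.642 + -351 + -245.56 = -668.2 kJ/kg
Q = ṁ·Δh = 296.9 kg/min × -668.2 kJ/kg = -198390 kJ/min
|Q| = 3306.5 kW = 3.3065 MW

Q_c = 3.31 MW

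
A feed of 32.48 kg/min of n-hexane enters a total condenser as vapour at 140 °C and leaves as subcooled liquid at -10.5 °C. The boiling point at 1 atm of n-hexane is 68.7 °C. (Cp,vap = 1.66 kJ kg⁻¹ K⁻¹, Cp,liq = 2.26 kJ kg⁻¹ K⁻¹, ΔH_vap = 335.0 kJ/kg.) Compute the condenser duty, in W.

vapour 140→68.7 °C: -118.36 kJ/kg
condensation at 68.7 °C: -335 kJ/kg
liquid 68.7→-10.5 °C: -178.99 kJ/kg
Δh = -118.36 + -335 + -178.99 = -632.35 kJ/kg
Q = ṁ·Δh = 32.48 kg/min × -632.35 kJ/kg = -20539 kJ/min
|Q| = 342.31 kW = 342310 W

Q_c = 342000 W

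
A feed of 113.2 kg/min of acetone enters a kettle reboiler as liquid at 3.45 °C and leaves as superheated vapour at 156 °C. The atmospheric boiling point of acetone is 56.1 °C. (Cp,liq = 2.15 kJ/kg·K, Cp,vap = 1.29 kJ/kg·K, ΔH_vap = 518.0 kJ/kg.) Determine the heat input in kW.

Q = 1430 kW

liquid 3.45→56.1 °C: 113.2 kJ/kg
vaporisation at 56.1 °C: 518 kJ/kg
vapour 56.1→156 °C: 128.87 kJ/kg
Δh = 113.2 + 518 + 128.87 = 760.07 kJ/kg
Q = ṁ·Δh = 113.2 kg/min × 760.07 kJ/kg = 86040 kJ/min
|Q| = 1434 kW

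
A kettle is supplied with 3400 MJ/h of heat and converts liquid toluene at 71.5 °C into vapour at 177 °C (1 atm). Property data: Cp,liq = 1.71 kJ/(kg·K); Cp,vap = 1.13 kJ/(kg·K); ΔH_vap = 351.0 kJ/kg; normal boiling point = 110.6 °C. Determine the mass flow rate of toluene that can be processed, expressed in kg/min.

ṁ = 115 kg/min

Δh = 1.71×(110.6−71.5) + 351.0 + 1.13×(177−110.6) = 492.89 kJ/kg
Q = 3400 MJ/h = 944.44 kJ/s = 56667 kJ/min
ṁ = Q/Δh = 56667 / 492.89 = 114.97 kg/min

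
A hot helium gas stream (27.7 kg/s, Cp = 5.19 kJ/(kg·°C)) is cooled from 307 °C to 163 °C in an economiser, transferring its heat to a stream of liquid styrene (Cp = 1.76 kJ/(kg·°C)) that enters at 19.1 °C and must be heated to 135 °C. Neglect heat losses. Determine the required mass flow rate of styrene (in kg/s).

Heat released by hot stream: Q = 27.7 × 5.19 × (307 − 163) = 20702 kJ/s
Energy balance on cold side (adiabatic exchanger): Q = ṁ_c·Cp_c·(T_c,out − T_c,in)
ṁ_c = 20702 / [1.76 × (135 − 19.1)] = 101.49 kg/s

ṁ_c = 101 kg/s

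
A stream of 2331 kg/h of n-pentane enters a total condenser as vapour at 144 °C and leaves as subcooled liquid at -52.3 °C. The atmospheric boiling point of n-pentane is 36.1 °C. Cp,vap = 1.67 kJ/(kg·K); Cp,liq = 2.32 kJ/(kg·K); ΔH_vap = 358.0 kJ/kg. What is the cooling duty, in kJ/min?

Q_c = 28900 kJ/min

vapour 144→36.1 °C: -180.19 kJ/kg
condensation at 36.1 °C: -358 kJ/kg
liquid 36.1→-52.3 °C: -205.09 kJ/kg
Δh = -180.19 + -358 + -205.09 = -743.28 kJ/kg
Q = ṁ·Δh = 2331 kg/h × -743.28 kJ/kg = -1.7326e+06 kJ/h
|Q| = 481.27 kW = 28876 kJ/min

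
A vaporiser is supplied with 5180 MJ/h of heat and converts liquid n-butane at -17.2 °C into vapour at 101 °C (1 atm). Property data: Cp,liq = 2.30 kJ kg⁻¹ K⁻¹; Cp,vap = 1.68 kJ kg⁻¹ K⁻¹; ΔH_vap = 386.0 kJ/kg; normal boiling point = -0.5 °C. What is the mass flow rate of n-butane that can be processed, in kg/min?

Δh = 2.30×(-0.5−-17.2) + 386.0 + 1.68×(101−-0.5) = 594.93 kJ/kg
Q = 5180 MJ/h = 1438.9 kJ/s = 86333 kJ/min
ṁ = Q/Δh = 86333 / 594.93 = 145.12 kg/min

ṁ = 145 kg/min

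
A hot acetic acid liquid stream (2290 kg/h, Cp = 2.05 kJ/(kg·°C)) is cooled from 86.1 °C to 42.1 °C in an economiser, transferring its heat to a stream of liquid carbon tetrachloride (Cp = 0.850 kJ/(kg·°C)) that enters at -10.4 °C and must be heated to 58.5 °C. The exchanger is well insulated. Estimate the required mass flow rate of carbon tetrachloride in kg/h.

Heat released by hot stream: Q = 2290 × 2.05 × (86.1 − 42.1) = 206560 kJ/h
Energy balance on cold side (adiabatic exchanger): Q = ṁ_c·Cp_c·(T_c,out − T_c,in)
ṁ_c = 206560 / [0.850 × (58.5 − -10.4)] = 3527 kg/h

ṁ_c = 3530 kg/h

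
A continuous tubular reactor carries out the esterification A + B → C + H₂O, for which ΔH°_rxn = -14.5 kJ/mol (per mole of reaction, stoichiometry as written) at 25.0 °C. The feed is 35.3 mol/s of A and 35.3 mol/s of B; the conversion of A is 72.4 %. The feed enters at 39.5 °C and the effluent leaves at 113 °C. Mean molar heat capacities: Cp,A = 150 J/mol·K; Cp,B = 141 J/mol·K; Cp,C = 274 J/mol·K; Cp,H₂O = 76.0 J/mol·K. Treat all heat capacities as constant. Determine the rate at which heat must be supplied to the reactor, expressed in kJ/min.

Extent of reaction ξ = 0.724 × 35.3 = 25.557 mol/s
Reaction term: ξ·ΔH°_rxn = 25.557 × -14.5 = -370.58 kJ/s
Sensible, feed 39.5→25 °C: -148.95 kJ/s
Outlet flows (mol/s): A 9.7428, B 9.7428, C 25.557, H₂O 25.557
Sensible, products 25→113 °C: 1036.7 kJ/s
Q = ΔH = 517.13 kJ/s = 517.13 kW
Heat supplied = 31028 kJ/min

Q_in = 31000 kJ/min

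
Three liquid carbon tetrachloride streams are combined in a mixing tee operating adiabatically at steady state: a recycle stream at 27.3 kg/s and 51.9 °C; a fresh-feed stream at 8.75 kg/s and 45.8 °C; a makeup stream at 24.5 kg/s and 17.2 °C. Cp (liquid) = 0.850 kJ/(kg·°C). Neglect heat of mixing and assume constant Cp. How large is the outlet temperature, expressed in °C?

No heat crosses the boundary, so H_out = H_in.
Σ ṁᵢCp,ᵢTᵢ = 27.3×0.850×51.9 + 8.75×0.850×45.8 + 24.5×0.850×17.2 = 1903.2
Σ ṁᵢCp,ᵢ = 27.3×0.850 + 8.75×0.850 + 24.5×0.850 = 51.468
T_out = 1903.2 / 51.468 = 36.978 °C

T_out = 37.0 °C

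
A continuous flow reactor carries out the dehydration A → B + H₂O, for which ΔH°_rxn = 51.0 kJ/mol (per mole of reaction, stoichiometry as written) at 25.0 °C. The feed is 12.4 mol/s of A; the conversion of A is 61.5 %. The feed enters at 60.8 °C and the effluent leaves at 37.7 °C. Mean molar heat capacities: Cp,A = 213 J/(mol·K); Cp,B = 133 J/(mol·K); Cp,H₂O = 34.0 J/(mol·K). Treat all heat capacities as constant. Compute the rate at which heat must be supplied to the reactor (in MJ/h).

Q_in = 1160 MJ/h

Extent of reaction ξ = 0.615 × 12.4 = 7.626 mol/s
Reaction term: ξ·ΔH°_rxn = 7.626 × 51.0 = 388.93 kJ/s
Sensible, feed 60.8→25 °C: -94.555 kJ/s
Outlet flows (mol/s): A 4.774, B 7.626, H₂O 7.626
Sensible, products 25→37.7 °C: 29.088 kJ/s
Q = ΔH = 323.46 kJ/s = 323.46 kW
Heat supplied = 1164.5 MJ/h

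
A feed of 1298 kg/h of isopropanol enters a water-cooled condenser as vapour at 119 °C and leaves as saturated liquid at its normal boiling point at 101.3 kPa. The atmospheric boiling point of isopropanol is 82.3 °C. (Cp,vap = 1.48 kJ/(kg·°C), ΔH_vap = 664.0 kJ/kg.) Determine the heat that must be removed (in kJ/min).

Q_c = 15500 kJ/min

vapour 119→82.3 °C: -54.316 kJ/kg
condensation at 82.3 °C: -664 kJ/kg
Δh = -54.316 + -664 = -718.32 kJ/kg
Q = ṁ·Δh = 1298 kg/h × -718.32 kJ/kg = -932370 kJ/h
|Q| = 258.99 kW = 15540 kJ/min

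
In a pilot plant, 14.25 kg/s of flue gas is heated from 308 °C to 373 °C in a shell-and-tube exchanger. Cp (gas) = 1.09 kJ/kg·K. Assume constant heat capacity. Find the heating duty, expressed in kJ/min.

Q = ṁ·Cp·ΔT = 14.25 × 1.09 × (373 − 308) = 1009.6 kJ/s
Heating duty = 60577 kJ/min

Q = 60600 kJ/min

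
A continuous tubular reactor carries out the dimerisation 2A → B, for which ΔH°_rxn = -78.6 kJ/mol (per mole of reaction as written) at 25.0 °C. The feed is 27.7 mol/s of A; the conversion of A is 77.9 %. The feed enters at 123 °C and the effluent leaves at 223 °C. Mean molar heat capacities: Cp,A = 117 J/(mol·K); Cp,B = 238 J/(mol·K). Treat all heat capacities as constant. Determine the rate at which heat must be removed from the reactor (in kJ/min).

Extent of reaction ξ = 0.779 × 27.7 / 2 = 10.789 mol/s
Reaction term: ξ·ΔH°_rxn = 10.789 × -78.6 = -848.03 kJ/s
Sensible, feed 123→25 °C: -317.61 kJ/s
Outlet flows (mol/s): A 6.1217, B 10.789
Sensible, products 25→223 °C: 650.24 kJ/s
Q = ΔH = -515.39 kJ/s = -515.39 kW
Heat removed = 30924 kJ/min

Q_out = 30900 kJ/min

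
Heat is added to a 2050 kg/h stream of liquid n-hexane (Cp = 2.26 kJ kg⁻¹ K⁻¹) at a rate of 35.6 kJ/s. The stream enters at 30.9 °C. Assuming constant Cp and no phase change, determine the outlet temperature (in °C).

T_out = 58.6 °C

Q = 35.6 kJ/s = 128160 kJ/h
ΔT = Q/(ṁ·Cp) = 128160/(2050×2.26) = 27.662 K
T_out = 30.9 + 27.662 = 58.562 °C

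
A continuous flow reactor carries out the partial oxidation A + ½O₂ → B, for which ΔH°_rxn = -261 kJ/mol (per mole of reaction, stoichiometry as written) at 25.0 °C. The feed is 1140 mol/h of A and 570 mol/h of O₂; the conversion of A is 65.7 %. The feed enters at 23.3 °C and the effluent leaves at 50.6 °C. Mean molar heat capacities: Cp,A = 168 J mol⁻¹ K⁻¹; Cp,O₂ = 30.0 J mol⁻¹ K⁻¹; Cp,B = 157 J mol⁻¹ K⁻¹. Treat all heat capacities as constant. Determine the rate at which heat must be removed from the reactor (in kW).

Q_out = 52.9 kW

Extent of reaction ξ = 0.657 × 1140 = 748.98 mol/h
Reaction term: ξ·ΔH°_rxn = 748.98 × -261 = -195480 kJ/h
Sensible, feed 23.3→25 °C: 354.65 kJ/h
Outlet flows (mol/h): A 391.02, O₂ 195.51, B 748.98
Sensible, products 25→50.6 °C: 4842.2 kJ/h
Q = ΔH = -190290 kJ/h = -52.857 kW
Heat removed = 52.857 kW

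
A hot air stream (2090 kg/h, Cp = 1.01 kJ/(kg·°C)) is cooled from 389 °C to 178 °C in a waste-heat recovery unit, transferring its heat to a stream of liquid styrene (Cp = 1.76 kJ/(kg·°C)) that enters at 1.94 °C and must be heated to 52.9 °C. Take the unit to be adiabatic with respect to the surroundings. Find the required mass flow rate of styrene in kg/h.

Heat released by hot stream: Q = 2090 × 1.01 × (389 − 178) = 445400 kJ/h
Energy balance on cold side (adiabatic exchanger): Q = ṁ_c·Cp_c·(T_c,out − T_c,in)
ṁ_c = 445400 / [1.76 × (52.9 − 1.94)] = 4966 kg/h

ṁ_c = 4970 kg/h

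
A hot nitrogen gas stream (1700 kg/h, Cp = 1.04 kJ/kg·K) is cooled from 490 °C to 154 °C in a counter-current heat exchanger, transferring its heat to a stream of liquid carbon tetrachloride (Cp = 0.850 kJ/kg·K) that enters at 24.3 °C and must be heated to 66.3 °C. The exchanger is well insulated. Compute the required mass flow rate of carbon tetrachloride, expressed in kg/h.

Heat released by hot stream: Q = 1700 × 1.04 × (490 − 154) = 594050 kJ/h
Energy balance on cold side (adiabatic exchanger): Q = ṁ_c·Cp_c·(T_c,out − T_c,in)
ṁ_c = 594050 / [0.850 × (66.3 − 24.3)] = 16640 kg/h

ṁ_c = 16600 kg/h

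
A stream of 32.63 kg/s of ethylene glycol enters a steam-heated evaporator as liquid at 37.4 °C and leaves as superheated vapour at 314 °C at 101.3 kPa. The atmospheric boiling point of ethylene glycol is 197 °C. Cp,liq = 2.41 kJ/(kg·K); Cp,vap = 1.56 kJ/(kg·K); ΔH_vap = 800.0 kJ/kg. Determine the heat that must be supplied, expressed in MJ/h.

liquid 37.4→197 °C: 384.64 kJ/kg
vaporisation at 197 °C: 800 kJ/kg
vapour 197→314 °C: 182.52 kJ/kg
Δh = 384.64 + 800 + 182.52 = 1367.2 kJ/kg
Q = ṁ·Δh = 32.63 kg/s × 1367.2 kJ/kg = 44610 kJ/s
|Q| = 44610 kW = 160600 MJ/h

Q = 161000 MJ/h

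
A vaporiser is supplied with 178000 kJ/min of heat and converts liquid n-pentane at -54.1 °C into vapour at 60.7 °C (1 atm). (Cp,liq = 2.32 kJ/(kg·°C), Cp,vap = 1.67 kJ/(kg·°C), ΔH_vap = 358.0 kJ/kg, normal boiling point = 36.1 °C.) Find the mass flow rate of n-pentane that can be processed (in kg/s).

ṁ = 4.88 kg/s

Δh = 2.32×(36.1−-54.1) + 358.0 + 1.67×(60.7−36.1) = 608.35 kJ/kg
Q = 178000 kJ/min = 2966.7 kJ/s = 2966.7 kJ/s
ṁ = Q/Δh = 2966.7 / 608.35 = 4.8766 kg/s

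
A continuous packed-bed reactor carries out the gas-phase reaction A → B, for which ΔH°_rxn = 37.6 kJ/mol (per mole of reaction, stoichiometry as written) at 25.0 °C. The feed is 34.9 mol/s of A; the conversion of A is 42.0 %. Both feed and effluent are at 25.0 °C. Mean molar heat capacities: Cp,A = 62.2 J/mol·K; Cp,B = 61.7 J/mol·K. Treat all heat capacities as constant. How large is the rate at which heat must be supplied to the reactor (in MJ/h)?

Q_in = 1980 MJ/h

Extent of reaction ξ = 0.420 × 34.9 = 14.658 mol/s
Reaction term: ξ·ΔH°_rxn = 14.658 × 37.6 = 551.14 kJ/s
Q = ΔH = 551.14 kJ/s = 551.14 kW
Heat supplied = 1984.1 MJ/h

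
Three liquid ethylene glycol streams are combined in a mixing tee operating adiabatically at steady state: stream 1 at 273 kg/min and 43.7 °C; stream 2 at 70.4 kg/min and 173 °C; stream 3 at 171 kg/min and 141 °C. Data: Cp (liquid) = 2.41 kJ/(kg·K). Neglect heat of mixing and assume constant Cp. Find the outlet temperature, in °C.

T_out = 93.7 °C

Energy balance with Q = 0: Σ ṁᵢCp,ᵢ(T_out − Tᵢ) = 0
Σ ṁᵢCp,ᵢTᵢ = 273×2.41×43.7 + 70.4×2.41×173 + 171×2.41×141 = 116210
Σ ṁᵢCp,ᵢ = 273×2.41 + 70.4×2.41 + 171×2.41 = 1239.7
T_out = 116210 / 1239.7 = 93.741 °C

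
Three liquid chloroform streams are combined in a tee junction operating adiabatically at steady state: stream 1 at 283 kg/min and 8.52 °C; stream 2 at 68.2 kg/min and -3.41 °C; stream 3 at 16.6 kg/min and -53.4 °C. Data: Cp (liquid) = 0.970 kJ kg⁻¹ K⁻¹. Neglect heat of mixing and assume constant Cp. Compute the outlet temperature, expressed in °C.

Adiabatic, steady state ⇒ Σ ṁᵢCp,ᵢ(T_out − Tᵢ) = 0
T_out = Σ ṁᵢCp,ᵢTᵢ / Σ ṁᵢCp,ᵢ
      = 1253.4 / 356.77 = 3.5132 °C

T_out = 3.51 °C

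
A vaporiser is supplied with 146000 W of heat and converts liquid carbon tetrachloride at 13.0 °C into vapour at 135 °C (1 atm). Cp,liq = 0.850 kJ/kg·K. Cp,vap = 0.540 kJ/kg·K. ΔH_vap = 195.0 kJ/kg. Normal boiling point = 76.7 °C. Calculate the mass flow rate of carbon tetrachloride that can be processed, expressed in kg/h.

Δh = 0.850×(76.7−13.0) + 195.0 + 0.540×(135−76.7) = 280.63 kJ/kg
Q = 146000 W = 146 kJ/s = 525600 kJ/h
ṁ = Q/Δh = 525600 / 280.63 = 1872.9 kg/h

ṁ = 1870 kg/h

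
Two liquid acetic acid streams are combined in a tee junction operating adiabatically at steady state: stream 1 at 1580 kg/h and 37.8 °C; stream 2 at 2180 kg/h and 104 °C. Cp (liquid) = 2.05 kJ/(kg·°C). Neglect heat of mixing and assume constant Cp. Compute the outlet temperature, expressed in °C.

T_out = 76.2 °C

No heat crosses the boundary, so H_out = H_in.
T_out = Σ ṁᵢCp,ᵢTᵢ / Σ ṁᵢCp,ᵢ
      = 587210 / 7708 = 76.182 °C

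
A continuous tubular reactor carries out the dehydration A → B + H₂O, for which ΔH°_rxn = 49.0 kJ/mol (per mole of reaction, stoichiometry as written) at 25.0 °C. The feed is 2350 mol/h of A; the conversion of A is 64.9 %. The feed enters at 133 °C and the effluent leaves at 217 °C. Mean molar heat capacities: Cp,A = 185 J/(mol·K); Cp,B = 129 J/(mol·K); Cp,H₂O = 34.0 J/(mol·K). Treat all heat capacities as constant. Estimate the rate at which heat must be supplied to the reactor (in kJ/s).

Q_in = 29.1 kJ/s

Extent of reaction ξ = 0.649 × 2350 = 1525.2 mol/h
Reaction term: ξ·ΔH°_rxn = 1525.2 × 49.0 = 74732 kJ/h
Sensible, feed 133→25 °C: -46953 kJ/h
Outlet flows (mol/h): A 824.85, B 1525.2, H₂O 1525.2
Sensible, products 25→217 °C: 77030 kJ/h
Q = ΔH = 104810 kJ/h = 29.114 kW
Heat supplied = 29.114 kJ/s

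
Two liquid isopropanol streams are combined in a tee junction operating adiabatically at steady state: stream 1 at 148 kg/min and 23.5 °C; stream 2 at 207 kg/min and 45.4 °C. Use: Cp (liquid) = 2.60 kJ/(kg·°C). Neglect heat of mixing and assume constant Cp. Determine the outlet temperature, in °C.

Energy balance with Q = 0: Σ ṁᵢCp,ᵢ(T_out − Tᵢ) = 0
Σ ṁᵢCp,ᵢTᵢ = 148×2.60×23.5 + 207×2.60×45.4 = 33477
Σ ṁᵢCp,ᵢ = 148×2.60 + 207×2.60 = 923
T_out = 33477 / 923 = 36.27 °C

T_out = 36.3 °C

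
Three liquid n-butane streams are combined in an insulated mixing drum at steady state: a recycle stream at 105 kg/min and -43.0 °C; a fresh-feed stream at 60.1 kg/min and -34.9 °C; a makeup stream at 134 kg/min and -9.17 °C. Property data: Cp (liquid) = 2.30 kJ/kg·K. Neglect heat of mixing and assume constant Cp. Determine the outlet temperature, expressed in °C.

T_out = -26.2 °C

Energy balance with Q = 0: Σ ṁᵢCp,ᵢ(T_out − Tᵢ) = 0
Σ ṁᵢCp,ᵢTᵢ = 105×2.30×-43.0 + 60.1×2.30×-34.9 + 134×2.30×-9.17 = -18035
Σ ṁᵢCp,ᵢ = 105×2.30 + 60.1×2.30 + 134×2.30 = 687.93
T_out = -18035 / 687.93 = -26.216 °C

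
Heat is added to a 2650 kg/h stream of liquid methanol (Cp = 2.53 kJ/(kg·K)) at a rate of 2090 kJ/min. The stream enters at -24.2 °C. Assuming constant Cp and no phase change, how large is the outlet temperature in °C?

T_out = -5.50 °C

Q = 2090 kJ/min = 125400 kJ/h
ΔT = Q/(ṁ·Cp) = 125400/(2650×2.53) = 18.704 K
T_out = -24.2 + 18.704 = -5.4961 °C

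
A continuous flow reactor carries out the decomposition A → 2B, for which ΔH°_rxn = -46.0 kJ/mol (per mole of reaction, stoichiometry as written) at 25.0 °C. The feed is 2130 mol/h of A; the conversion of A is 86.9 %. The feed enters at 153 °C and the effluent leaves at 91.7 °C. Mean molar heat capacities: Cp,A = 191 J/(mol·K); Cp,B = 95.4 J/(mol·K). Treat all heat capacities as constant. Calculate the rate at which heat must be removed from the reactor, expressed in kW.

Q_out = 30.6 kW

Extent of reaction ξ = 0.869 × 2130 = 1851 mol/h
Reaction term: ξ·ΔH°_rxn = 1851 × -46.0 = -85145 kJ/h
Sensible, feed 153→25 °C: -52074 kJ/h
Outlet flows (mol/h): A 279.03, B 3701.9
Sensible, products 25→91.7 °C: 27111 kJ/h
Q = ΔH = -110110 kJ/h = -30.586 kW
Heat removed = 30.586 kW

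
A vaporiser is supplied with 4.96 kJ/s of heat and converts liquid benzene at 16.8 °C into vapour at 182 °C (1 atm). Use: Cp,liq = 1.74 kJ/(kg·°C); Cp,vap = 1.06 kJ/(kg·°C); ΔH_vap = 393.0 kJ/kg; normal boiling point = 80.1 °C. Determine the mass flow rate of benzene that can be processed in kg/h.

ṁ = 29.2 kg/h

Δh = 1.74×(80.1−16.8) + 393.0 + 1.06×(182−80.1) = 611.16 kJ/kg
Q = 4.96 kJ/s = 4.96 kJ/s = 17856 kJ/h
ṁ = Q/Δh = 17856 / 611.16 = 29.217 kg/h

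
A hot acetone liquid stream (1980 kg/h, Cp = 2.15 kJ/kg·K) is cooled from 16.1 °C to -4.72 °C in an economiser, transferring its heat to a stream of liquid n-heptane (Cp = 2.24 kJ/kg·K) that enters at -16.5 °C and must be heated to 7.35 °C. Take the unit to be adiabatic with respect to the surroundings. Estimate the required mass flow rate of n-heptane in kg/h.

Heat released by hot stream: Q = 1980 × 2.15 × (16.1 − -4.72) = 88631 kJ/h
Energy balance on cold side (adiabatic exchanger): Q = ṁ_c·Cp_c·(T_c,out − T_c,in)
ṁ_c = 88631 / [2.24 × (7.35 − -16.5)] = 1659 kg/h

ṁ_c = 1660 kg/h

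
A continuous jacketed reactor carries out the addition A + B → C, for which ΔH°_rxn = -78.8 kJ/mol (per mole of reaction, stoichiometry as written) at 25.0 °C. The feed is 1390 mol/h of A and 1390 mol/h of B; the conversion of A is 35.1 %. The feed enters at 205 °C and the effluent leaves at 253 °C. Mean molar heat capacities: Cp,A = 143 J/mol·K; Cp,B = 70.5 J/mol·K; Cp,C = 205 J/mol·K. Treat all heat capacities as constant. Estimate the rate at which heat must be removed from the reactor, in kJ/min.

Q_out = 419 kJ/min

Extent of reaction ξ = 0.351 × 1390 = 487.89 mol/h
Reaction term: ξ·ΔH°_rxn = 487.89 × -78.8 = -38446 kJ/h
Sensible, feed 205→25 °C: -53418 kJ/h
Outlet flows (mol/h): A 902.11, B 902.11, C 487.89
Sensible, products 25→253 °C: 66717 kJ/h
Q = ΔH = -25147 kJ/h = -6.9852 kW
Heat removed = 419.11 kJ/min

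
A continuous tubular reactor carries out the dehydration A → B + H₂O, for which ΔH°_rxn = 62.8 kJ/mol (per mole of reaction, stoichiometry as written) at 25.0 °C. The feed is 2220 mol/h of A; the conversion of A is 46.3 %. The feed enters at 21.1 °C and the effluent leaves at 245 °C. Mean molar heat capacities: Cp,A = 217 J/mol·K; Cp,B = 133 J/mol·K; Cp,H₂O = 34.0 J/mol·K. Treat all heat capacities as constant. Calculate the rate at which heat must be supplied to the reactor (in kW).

Q_in = 44.8 kW

Extent of reaction ξ = 0.463 × 2220 = 1027.9 mol/h
Reaction term: ξ·ΔH°_rxn = 1027.9 × 62.8 = 64550 kJ/h
Sensible, feed 21.1→25 °C: 1878.8 kJ/h
Outlet flows (mol/h): A 1192.1, B 1027.9, H₂O 1027.9
Sensible, products 25→245 °C: 94676 kJ/h
Q = ΔH = 161100 kJ/h = 44.751 kW
Heat supplied = 44.751 kW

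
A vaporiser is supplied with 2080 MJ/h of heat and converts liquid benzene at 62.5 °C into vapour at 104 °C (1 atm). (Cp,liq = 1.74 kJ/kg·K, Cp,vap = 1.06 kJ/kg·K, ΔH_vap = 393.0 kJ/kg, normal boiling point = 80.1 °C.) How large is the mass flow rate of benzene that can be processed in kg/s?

ṁ = 1.29 kg/s

Δh = 1.74×(80.1−62.5) + 393.0 + 1.06×(104−80.1) = 448.96 kJ/kg
Q = 2080 MJ/h = 577.78 kJ/s = 577.78 kJ/s
ṁ = Q/Δh = 577.78 / 448.96 = 1.2869 kg/s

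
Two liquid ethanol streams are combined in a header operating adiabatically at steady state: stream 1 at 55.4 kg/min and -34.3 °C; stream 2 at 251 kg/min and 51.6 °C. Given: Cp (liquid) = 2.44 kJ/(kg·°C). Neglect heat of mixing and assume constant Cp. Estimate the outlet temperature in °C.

T_out = 36.1 °C

No heat crosses the boundary, so H_out = H_in.
T_out = Σ ṁᵢCp,ᵢTᵢ / Σ ṁᵢCp,ᵢ
      = 26965 / 747.62 = 36.068 °C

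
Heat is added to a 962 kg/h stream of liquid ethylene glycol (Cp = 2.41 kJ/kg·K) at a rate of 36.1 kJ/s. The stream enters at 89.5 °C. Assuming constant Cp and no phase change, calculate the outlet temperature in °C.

Q = 36.1 kJ/s = 129960 kJ/h
ΔT = Q/(ṁ·Cp) = 129960/(962×2.41) = 56.055 K
T_out = 89.5 + 56.055 = 145.56 °C

T_out = 146 °C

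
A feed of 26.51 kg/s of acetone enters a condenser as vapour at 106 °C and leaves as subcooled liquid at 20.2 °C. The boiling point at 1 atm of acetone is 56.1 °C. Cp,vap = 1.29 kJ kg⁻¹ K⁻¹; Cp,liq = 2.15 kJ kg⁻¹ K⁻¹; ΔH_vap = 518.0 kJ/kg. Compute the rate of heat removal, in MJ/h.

vapour 106→56.1 °C: -64.371 kJ/kg
condensation at 56.1 °C: -518 kJ/kg
liquid 56.1→20.2 °C: -77.185 kJ/kg
Δh = -64.371 + -518 + -77.185 = -659.56 kJ/kg
Q = ṁ·Δh = 26.51 kg/s × -659.56 kJ/kg = -17485 kJ/s
|Q| = 17485 kW = 62945 MJ/h

Q_c = 62900 MJ/h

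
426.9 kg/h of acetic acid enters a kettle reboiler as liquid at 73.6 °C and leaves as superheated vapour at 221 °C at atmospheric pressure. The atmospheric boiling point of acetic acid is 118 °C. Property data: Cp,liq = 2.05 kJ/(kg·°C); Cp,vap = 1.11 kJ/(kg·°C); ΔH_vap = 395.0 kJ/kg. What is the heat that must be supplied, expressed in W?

Q = 71200 W

liquid 73.6→118 °C: 91.02 kJ/kg
vaporisation at 118 °C: 395 kJ/kg
vapour 118→221 °C: 114.33 kJ/kg
Δh = 91.02 + 395 + 114.33 = 600.35 kJ/kg
Q = ṁ·Δh = 426.9 kg/h × 600.35 kJ/kg = 256290 kJ/h
|Q| = 71.192 kW = 71192 W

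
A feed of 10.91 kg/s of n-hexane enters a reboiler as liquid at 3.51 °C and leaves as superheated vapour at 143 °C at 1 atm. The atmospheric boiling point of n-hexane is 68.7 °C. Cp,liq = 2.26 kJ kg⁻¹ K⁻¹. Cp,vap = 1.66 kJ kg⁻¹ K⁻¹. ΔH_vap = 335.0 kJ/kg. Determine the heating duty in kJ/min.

liquid 3.51→68.7 °C: 147.33 kJ/kg
vaporisation at 68.7 °C: 335 kJ/kg
vapour 68.7→143 °C: 123.34 kJ/kg
Δh = 147.33 + 335 + 123.34 = 605.67 kJ/kg
Q = ṁ·Δh = 10.91 kg/s × 605.67 kJ/kg = 6607.8 kJ/s
|Q| = 6607.8 kW = 396470 kJ/min

Q = 396000 kJ/min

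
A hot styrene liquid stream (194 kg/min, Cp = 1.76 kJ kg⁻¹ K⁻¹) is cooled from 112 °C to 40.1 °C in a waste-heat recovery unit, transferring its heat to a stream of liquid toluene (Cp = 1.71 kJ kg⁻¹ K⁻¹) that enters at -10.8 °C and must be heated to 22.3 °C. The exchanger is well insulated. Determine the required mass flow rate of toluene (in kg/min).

ṁ_c = 434 kg/min

Heat released by hot stream: Q = 194 × 1.76 × (112 − 40.1) = 24550 kJ/min
Energy balance on cold side (adiabatic exchanger): Q = ṁ_c·Cp_c·(T_c,out − T_c,in)
ṁ_c = 24550 / [1.71 × (22.3 − -10.8)] = 433.73 kg/min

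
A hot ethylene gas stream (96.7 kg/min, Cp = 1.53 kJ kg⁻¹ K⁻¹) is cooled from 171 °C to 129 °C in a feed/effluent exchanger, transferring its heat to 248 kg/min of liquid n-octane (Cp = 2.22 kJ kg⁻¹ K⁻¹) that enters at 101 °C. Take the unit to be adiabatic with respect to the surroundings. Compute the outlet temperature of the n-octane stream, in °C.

T_c,out = 112 °C

Heat released by hot stream: Q = 96.7 × 1.53 × (171 − 129) = 6213.9 kJ/min
Energy balance on cold side (adiabatic exchanger): Q = ṁ_c·Cp_c·(T_c,out − T_c,in)
T_c,out = 101 + 6213.9/(248 × 2.22) = 112.29 °C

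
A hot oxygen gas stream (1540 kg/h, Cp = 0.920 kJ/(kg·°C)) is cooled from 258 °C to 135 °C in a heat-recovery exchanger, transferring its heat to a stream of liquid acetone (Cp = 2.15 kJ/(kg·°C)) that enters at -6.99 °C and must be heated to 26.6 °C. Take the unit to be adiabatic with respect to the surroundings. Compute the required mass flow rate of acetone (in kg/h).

Heat released by hot stream: Q = 1540 × 0.920 × (258 − 135) = 174270 kJ/h
Energy balance on cold side (adiabatic exchanger): Q = ṁ_c·Cp_c·(T_c,out − T_c,in)
ṁ_c = 174270 / [2.15 × (26.6 − -6.99)] = 2413 kg/h

ṁ_c = 2410 kg/h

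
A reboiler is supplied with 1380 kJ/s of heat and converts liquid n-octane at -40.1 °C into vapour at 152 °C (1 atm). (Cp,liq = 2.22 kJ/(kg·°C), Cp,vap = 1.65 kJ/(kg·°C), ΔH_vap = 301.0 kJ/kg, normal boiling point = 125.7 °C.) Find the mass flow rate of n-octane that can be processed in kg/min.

Δh = 2.22×(125.7−-40.1) + 301.0 + 1.65×(152−125.7) = 712.47 kJ/kg
Q = 1380 kJ/s = 1380 kJ/s = 82800 kJ/min
ṁ = Q/Δh = 82800 / 712.47 = 116.22 kg/min

ṁ = 116 kg/min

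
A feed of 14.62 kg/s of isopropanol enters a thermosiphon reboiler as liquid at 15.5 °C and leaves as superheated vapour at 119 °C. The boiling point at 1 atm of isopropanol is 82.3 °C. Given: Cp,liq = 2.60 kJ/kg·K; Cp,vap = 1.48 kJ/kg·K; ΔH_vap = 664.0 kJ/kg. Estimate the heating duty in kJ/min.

liquid 15.5→82.3 °C: 173.68 kJ/kg
vaporisation at 82.3 °C: 664 kJ/kg
vapour 82.3→119 °C: 54.316 kJ/kg
Δh = 173.68 + 664 + 54.316 = 892 kJ/kg
Q = ṁ·Δh = 14.62 kg/s × 892 kJ/kg = 13041 kJ/s
|Q| = 13041 kW = 782460 kJ/min

Q = 782000 kJ/min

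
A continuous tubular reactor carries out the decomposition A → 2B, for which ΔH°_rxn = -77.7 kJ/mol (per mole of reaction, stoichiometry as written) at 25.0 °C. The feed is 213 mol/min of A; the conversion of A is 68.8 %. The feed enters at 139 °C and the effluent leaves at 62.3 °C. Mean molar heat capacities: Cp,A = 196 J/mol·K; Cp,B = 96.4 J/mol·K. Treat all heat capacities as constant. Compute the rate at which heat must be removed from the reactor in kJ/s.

Extent of reaction ξ = 0.688 × 213 = 146.54 mol/min
Reaction term: ξ·ΔH°_rxn = 146.54 × -77.7 = -11386 kJ/min
Sensible, feed 139→25 °C: -4759.3 kJ/min
Outlet flows (mol/min): A 66.456, B 293.09
Sensible, products 25→62.3 °C: 1539.7 kJ/min
Q = ΔH = -14606 kJ/min = -243.43 kW
Heat removed = 243.43 kJ/s

Q_out = 243 kJ/s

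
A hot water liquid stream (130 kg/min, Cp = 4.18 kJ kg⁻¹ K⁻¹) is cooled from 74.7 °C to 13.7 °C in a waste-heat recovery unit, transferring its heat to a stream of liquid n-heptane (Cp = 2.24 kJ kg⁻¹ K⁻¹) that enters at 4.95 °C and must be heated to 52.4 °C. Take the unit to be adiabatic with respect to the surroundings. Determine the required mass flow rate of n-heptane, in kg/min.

Heat released by hot stream: Q = 130 × 4.18 × (74.7 − 13.7) = 33147 kJ/min
Energy balance on cold side (adiabatic exchanger): Q = ṁ_c·Cp_c·(T_c,out − T_c,in)
ṁ_c = 33147 / [2.24 × (52.4 − 4.95)] = 311.86 kg/min

ṁ_c = 312 kg/min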